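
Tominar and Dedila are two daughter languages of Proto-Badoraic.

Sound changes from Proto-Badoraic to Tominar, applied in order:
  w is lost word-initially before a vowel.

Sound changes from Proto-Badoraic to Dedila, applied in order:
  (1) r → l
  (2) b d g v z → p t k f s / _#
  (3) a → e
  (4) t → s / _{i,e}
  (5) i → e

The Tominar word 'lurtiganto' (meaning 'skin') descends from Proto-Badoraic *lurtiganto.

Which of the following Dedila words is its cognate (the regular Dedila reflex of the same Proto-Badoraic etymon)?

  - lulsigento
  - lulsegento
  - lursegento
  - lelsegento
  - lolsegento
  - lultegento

Dedila: start from *lurtiganto.
  rule 1 (unconditioned shift): lurtiganto → lultiganto
  rule 2: no change — lultiganto
  rule 3 (vowel merger): lultiganto → lultigento
  rule 4 (palatalisation): lultigento → lulsigento
  rule 5 (vowel merger): lulsigento → lulsegento
  ⇒ Dedila lulsegento
Among the options, 'lulsegento' alone shows every Dedila change applied in order.

lulsegento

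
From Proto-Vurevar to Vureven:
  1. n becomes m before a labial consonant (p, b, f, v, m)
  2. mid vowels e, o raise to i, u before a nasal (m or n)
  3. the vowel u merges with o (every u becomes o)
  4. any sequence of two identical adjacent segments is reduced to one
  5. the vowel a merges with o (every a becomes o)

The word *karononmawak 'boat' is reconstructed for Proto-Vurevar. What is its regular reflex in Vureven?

Vureven: *karononmawak > karonommawak > karunummawak > karonommawak > karonomawak > koronomowok  (by nasal place assimilation, pre-nasal raising, vowel merger, degemination, vowel merger)

koronomowok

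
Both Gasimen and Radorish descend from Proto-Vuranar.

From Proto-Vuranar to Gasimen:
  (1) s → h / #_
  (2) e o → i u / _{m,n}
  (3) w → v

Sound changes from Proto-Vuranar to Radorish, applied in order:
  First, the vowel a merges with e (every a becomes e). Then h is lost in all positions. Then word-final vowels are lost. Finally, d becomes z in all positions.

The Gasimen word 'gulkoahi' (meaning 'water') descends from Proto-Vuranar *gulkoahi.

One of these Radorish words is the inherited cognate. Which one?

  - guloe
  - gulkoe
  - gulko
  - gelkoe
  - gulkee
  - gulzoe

gulkoe

Radorish: start from *gulkoahi.
  rule 1 (vowel merger): gulkoahi → gulkoehi
  rule 2 (h-loss): gulkoehi → gulkoei
  rule 3 (apocope): gulkoei → gulkoe
  rule 4: no change — gulkoe
  ⇒ Radorish gulkoe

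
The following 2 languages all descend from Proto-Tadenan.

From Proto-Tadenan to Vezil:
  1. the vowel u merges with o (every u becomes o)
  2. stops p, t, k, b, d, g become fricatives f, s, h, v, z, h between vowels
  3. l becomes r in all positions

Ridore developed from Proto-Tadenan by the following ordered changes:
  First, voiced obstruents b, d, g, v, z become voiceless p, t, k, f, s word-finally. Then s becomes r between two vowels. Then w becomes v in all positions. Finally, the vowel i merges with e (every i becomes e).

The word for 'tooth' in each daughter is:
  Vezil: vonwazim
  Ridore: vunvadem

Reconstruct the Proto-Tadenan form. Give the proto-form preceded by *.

Position 7: Vezil has i, Ridore has e. Vezil preserves i here (none of its changes turn any other segment into i), so the proto-segment is *i.
Position 6: Vezil has z, Ridore has d. Ridore preserves d here (none of its changes turn any other segment into d), so the proto-segment is *d.
Position 2: Vezil has o, Ridore has u. Ridore preserves u here (none of its changes turn any other segment into u), so the proto-segment is *u.
Continuing position by position gives *vunwadim; check it forward:
Vezil: start from *vunwadim.
  rule 1 (vowel merger): vunwadim → vonwadim
  rule 2 (intervocalic lenition): vonwadim → vonwazim
  rule 3: no change — vonwazim
  ⇒ Vezil vonwazim
Ridore: *vunwadim
  vunwadim (rule 1 does not apply)
  vunwadim (rule 2 does not apply)
  vunwadim → vunvadim   [unconditioned shift]
  vunvadim → vunvadem   [vowel merger]
  giving Ridore vunvadem.
No other proto-form is consistent with every reflex, so the reconstruction is *vunwadim.

*vunwadim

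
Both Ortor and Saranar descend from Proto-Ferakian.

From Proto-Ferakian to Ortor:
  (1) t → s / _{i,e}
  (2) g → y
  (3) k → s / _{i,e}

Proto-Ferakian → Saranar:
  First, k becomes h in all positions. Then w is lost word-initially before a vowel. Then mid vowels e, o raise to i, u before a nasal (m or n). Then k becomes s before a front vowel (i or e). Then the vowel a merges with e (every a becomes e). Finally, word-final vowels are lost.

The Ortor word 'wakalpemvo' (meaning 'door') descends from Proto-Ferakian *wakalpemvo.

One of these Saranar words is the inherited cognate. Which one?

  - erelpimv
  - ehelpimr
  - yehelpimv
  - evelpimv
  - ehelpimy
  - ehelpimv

ehelpimv

Saranar: *wakalpemvo > wahalpemvo > ahalpemvo > ahalpimvo > ehelpimvo > ehelpimv  (by unconditioned shift, glide loss, pre-nasal raising, vowel merger, apocope)
Only 'ehelpimv' matches the regular Saranar development of *wakalpemvo.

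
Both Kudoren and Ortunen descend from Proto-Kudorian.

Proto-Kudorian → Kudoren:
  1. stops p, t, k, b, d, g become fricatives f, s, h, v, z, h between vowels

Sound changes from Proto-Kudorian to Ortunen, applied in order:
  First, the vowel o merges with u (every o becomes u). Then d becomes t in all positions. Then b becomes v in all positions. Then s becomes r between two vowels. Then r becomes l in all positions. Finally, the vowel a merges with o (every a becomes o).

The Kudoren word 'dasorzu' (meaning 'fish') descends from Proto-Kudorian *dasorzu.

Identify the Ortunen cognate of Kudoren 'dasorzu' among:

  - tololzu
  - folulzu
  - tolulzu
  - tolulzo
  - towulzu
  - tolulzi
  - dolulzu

Ortunen: start from *dasorzu.
  rule 1 (vowel merger): dasorzu → dasurzu
  rule 2 (unconditioned shift): dasurzu → tasurzu
  rule 3: no change — tasurzu
  rule 4 (rhotacism): tasurzu → tarurzu
  rule 5 (unconditioned shift): tarurzu → talulzu
  rule 6 (vowel merger): talulzu → tolulzu
  ⇒ Ortunen tolulzu
Among the options, 'tolulzu' alone shows every Ortunen change applied in order.

tolulzu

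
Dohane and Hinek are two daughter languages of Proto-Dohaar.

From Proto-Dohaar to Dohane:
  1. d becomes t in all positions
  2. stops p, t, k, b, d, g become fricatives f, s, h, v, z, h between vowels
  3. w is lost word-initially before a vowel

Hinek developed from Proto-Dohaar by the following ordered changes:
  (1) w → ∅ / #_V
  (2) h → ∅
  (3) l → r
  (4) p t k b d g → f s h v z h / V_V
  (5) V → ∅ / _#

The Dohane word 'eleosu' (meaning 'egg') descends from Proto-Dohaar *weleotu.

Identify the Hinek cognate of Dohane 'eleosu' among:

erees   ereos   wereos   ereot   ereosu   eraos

Hinek: start from *weleotu.
  rule 1 (glide loss): weleotu → eleotu
  rule 2: no change — eleotu
  rule 3 (unconditioned shift): eleotu → ereotu
  rule 4 (intervocalic lenition): ereotu → ereosu
  rule 5 (apocope): ereosu → ereos
  ⇒ Hinek ereos
The other candidates each miss or misapply at least one Hinek change.

ereos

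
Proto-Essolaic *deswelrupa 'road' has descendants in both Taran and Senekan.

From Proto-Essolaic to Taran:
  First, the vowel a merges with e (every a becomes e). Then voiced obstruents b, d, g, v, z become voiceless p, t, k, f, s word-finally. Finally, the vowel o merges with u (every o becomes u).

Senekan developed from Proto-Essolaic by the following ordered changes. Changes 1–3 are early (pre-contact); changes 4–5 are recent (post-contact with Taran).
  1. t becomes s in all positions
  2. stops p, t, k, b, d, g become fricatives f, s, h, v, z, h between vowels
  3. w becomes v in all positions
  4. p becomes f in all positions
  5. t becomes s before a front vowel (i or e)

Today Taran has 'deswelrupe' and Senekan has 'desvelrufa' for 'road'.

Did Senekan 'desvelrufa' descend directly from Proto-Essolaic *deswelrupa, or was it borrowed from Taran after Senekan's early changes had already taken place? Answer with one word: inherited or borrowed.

If inherited, *deswelrupa would pass through all of Senekan's changes:
Senekan: *deswelrupa
  deswelrupa (rule 1 does not apply)
  deswelrupa → deswelrufa   [intervocalic lenition]
  deswelrufa → desvelrufa   [unconditioned shift]
  desvelrufa (rule 4 does not apply)
  desvelrufa (rule 5 does not apply)
  giving Senekan desvelrufa.
If borrowed from Taran 'deswelrupe' after the early changes, it would undergo only the recent ones:
  rule 4 (unconditioned shift): deswelrupe → deswelrufe
  rule 5 (palatalisation): no change (deswelrufe)
  ⇒ as a loan: deswelrufe
Senekan 'desvelrufa' matches the inherited outcome exactly, so it is an inherited cognate, not a loan.

inherited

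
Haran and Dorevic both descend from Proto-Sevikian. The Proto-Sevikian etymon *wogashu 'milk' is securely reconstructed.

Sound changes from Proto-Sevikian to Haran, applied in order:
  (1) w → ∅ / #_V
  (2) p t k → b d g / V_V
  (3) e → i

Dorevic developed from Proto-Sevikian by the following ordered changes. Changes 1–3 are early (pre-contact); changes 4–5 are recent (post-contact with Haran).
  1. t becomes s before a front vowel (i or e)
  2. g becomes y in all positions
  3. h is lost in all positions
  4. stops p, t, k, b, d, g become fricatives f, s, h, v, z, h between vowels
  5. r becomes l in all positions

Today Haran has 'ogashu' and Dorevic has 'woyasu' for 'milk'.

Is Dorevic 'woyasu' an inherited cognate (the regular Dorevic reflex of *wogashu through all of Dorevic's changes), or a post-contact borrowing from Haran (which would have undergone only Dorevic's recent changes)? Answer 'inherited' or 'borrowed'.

If inherited, *wogashu would pass through all of Dorevic's changes:
Dorevic: *wogashu > woyashu > woyasu  (by unconditioned shift, h-loss)
If borrowed from Haran 'ogashu' after the early changes, it would undergo only the recent ones:
  rule 4 (intervocalic lenition): ogashu → ohashu
  rule 5 (unconditioned shift): no change (ohashu)
  ⇒ as a loan: ohashu
Dorevic 'woyasu' matches the inherited outcome exactly, so it is an inherited cognate, not a loan.

inherited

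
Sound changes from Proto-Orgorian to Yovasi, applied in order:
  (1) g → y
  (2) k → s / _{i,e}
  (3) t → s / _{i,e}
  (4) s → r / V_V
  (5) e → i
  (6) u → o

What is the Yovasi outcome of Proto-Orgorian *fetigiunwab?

Yovasi: *fetigiunwab > fetiyiunwab > fesiyiunwab > feriyiunwab > firiyiunwab > firiyionwab  (by unconditioned shift, palatalisation, rhotacism, vowel merger, vowel merger)

firiyionwab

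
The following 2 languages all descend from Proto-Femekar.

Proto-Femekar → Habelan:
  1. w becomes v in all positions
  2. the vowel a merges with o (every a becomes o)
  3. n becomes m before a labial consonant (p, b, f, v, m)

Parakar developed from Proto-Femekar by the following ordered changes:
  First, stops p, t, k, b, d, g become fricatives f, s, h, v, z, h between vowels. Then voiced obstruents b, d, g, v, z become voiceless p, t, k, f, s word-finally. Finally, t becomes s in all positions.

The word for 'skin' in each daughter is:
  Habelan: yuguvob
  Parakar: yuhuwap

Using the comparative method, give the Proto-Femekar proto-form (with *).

Position 3: Habelan has g, Parakar has h. Habelan preserves g here (none of its changes turn any other segment into g), so the proto-segment is *g.
Position 5: Habelan has v, Parakar has w. Parakar preserves w here (none of its changes turn any other segment into w), so the proto-segment is *w.
Position 6: Habelan has o, Parakar has a. Parakar preserves a here (none of its changes turn any other segment into a), so the proto-segment is *a.
Continuing position by position gives *yuguwab; check it forward:
Habelan: *yuguwab > yuguvab > yuguvob  (by unconditioned shift, vowel merger)
Parakar: *yuguwab > yuhuwab > yuhuwap  (by intervocalic lenition, final devoicing)
*yuguwab is the unique common source.

*yuguwab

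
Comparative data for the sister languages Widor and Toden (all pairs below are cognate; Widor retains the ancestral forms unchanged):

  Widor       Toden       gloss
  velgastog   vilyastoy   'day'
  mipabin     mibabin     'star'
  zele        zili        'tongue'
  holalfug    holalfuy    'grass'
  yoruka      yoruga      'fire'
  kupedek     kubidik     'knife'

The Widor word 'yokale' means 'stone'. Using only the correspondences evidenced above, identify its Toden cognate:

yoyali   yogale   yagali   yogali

yoruka ~ yoruga — Widor k corresponds to Toden g between vowels (before a back vowel).
zele ~ zili — Widor e corresponds to Toden i word-finally.
Applying these to Widor 'yokale':
  yokale → yogale   (k→g between vowels (before a back vowel))
  yogale → yogali   (e→i word-finally)
So the Toden cognate is 'yogali'.

yogali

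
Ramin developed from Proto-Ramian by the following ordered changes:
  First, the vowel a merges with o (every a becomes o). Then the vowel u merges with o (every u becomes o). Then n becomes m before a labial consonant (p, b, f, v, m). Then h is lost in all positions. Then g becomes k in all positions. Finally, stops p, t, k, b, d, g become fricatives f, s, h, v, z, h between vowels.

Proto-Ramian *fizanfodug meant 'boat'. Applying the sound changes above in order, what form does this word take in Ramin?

Ramin: start from *fizanfodug.
  rule 1 (vowel merger): fizanfodug → fizonfodug
  rule 2 (vowel merger): fizonfodug → fizonfodog
  rule 3 (nasal place assimilation): fizonfodog → fizomfodog
  rule 4: no change — fizomfodog
  rule 5 (unconditioned shift): fizomfodog → fizomfodok
  rule 6 (intervocalic lenition): fizomfodok → fizomfozok
  ⇒ Ramin fizomfozok

fizomfozok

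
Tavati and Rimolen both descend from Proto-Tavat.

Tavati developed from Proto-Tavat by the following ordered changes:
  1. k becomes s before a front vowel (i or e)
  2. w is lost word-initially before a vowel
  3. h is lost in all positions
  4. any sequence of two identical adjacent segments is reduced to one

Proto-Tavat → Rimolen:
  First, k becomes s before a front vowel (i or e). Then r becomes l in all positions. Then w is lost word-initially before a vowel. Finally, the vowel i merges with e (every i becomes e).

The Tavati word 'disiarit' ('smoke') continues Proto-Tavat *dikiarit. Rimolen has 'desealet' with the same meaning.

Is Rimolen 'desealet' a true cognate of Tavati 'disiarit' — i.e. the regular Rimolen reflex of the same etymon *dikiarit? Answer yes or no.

Derive the expected Rimolen reflex of *dikiarit:
Rimolen: *dikiarit > disiarit > disialit > desealet  (by palatalisation, unconditioned shift, vowel merger)
Rimolen 'desealet' matches the regular reflex exactly, so the pair is cognate.

yes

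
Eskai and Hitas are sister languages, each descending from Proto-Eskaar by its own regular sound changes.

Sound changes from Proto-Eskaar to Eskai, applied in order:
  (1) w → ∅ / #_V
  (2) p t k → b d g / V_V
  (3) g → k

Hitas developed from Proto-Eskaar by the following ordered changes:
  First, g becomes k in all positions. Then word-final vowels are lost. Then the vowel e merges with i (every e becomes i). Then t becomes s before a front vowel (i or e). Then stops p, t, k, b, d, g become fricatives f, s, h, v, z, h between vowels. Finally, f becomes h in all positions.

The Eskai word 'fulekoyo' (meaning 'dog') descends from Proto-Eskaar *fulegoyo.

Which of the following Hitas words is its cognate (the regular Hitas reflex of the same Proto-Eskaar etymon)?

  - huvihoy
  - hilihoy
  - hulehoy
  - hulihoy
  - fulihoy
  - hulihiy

hulihoy

Hitas: *fulegoyo
  fulegoyo → fulekoyo   [unconditioned shift]
  fulekoyo → fulekoy   [apocope]
  fulekoy → fulikoy   [vowel merger]
  fulikoy (rule 4 does not apply)
  fulikoy → fulihoy   [intervocalic lenition]
  fulihoy → hulihoy   [unconditioned shift]
  giving Hitas hulihoy.
The other candidates each miss or misapply at least one Hitas change.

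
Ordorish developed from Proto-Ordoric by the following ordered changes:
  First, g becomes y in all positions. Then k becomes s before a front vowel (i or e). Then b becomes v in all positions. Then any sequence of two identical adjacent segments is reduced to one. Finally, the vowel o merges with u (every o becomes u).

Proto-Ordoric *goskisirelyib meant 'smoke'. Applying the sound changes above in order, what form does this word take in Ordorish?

Ordorish: *goskisirelyib > yoskisirelyib > yossisirelyib > yossisirelyiv > yosisirelyiv > yusisirelyiv  (by unconditioned shift, palatalisation, unconditioned shift, degemination, vowel merger)

yusisirelyiv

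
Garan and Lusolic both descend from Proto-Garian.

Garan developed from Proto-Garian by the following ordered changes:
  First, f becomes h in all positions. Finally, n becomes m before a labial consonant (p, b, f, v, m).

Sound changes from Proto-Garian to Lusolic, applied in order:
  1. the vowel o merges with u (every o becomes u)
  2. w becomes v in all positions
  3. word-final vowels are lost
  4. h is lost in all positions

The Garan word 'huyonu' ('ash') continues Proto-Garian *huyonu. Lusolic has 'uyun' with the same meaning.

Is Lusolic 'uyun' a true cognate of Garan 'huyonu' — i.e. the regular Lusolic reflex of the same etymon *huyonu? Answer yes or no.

yes

Derive the expected Lusolic reflex of *huyonu:
Lusolic: *huyonu > huyunu > huyun > uyun  (by vowel merger, apocope, h-loss)
Lusolic 'uyun' matches the regular reflex exactly, so the pair is cognate.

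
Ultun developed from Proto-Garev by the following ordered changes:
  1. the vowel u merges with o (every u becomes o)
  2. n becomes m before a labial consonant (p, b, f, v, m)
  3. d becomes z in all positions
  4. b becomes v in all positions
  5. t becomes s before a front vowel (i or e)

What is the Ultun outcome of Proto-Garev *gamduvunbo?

gamzovomvo

Ultun: start from *gamduvunbo.
  rule 1 (vowel merger): gamduvunbo → gamdovonbo
  rule 2 (nasal place assimilation): gamdovonbo → gamdovombo
  rule 3 (unconditioned shift): gamdovombo → gamzovombo
  rule 4 (unconditioned shift): gamzovombo → gamzovomvo
  rule 5: no change — gamzovomvo
  ⇒ Ultun gamzovomvo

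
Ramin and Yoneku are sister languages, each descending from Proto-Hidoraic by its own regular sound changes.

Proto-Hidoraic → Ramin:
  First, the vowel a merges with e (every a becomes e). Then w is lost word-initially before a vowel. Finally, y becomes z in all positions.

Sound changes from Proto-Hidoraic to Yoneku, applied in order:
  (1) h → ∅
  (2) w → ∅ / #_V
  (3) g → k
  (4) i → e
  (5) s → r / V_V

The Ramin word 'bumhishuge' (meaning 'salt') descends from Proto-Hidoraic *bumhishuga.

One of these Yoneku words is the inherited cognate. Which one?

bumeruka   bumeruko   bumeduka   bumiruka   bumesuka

Yoneku: start from *bumhishuga.
  rule 1 (h-loss): bumhishuga → bumisuga
  rule 2: no change — bumisuga
  rule 3 (unconditioned shift): bumisuga → bumisuka
  rule 4 (vowel merger): bumisuka → bumesuka
  rule 5 (rhotacism): bumesuka → bumeruka
  ⇒ Yoneku bumeruka
The other candidates each miss or misapply at least one Yoneku change.

bumeruka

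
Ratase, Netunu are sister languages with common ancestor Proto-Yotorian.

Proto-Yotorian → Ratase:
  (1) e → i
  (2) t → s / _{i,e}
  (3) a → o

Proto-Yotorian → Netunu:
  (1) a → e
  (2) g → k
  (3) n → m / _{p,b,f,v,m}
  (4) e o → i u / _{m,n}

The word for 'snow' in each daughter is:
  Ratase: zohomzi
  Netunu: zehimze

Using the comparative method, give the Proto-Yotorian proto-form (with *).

Position 2: Ratase has o, Netunu has e. Taking the neighbouring segments as reconstructed: Ratase o could go back to *a or *o; Netunu e could go back to *a or *e — the one source consistent with every daughter is *a.
Position 7: Ratase has i, Netunu has e. Taking the neighbouring segments as reconstructed: Ratase i could go back to *e or *i; Netunu e could go back to *a or *e — the one source consistent with every daughter is *e.
Continuing position by position gives *zahamze; check it forward:
Ratase: *zahamze
  zahamze → zahamzi   [vowel merger]
  zahamzi (rule 2 does not apply)
  zahamzi → zohomzi   [vowel merger]
  giving Ratase zohomzi.
Netunu: start from *zahamze.
  rule 1 (vowel merger): zahamze → zehemze
  rule 2: no change — zehemze
  rule 3: no change — zehemze
  rule 4 (pre-nasal raising): zehemze → zehimze
  ⇒ Netunu zehimze
No other proto-form is consistent with every reflex, so the reconstruction is *zahamze.

*zahamze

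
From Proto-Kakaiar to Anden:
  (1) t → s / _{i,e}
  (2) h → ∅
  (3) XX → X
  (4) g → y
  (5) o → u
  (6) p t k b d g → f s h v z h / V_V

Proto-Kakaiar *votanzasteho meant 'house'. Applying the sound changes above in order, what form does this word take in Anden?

vusanzaseu

Anden: *votanzasteho > votanzasseho > votanzasseo > votanzaseo > vutanzaseu > vusanzaseu  (by palatalisation, h-loss, degemination, vowel merger, intervocalic lenition)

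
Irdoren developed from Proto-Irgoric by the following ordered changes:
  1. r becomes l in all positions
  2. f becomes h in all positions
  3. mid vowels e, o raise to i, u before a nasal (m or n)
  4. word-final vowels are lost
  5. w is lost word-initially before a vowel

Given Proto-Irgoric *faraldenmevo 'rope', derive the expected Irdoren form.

Irdoren: *faraldenmevo > falaldenmevo > halaldenmevo > halaldinmevo > halaldinmev  (by unconditioned shift, unconditioned shift, pre-nasal raising, apocope)

halaldinmev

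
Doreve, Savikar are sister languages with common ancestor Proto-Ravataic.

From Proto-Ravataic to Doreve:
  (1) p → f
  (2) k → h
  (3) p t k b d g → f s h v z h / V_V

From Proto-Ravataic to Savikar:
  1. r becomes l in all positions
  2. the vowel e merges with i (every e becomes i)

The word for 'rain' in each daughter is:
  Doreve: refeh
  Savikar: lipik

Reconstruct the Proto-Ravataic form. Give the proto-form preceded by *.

*repek

Position 4: Doreve has e, Savikar has i. Doreve preserves e here (none of its changes turn any other segment into e), so the proto-segment is *e.
Position 1: Doreve has r, Savikar has l. Doreve preserves r here (none of its changes turn any other segment into r), so the proto-segment is *r.
Position 3: Doreve has f, Savikar has p. Savikar preserves p here (none of its changes turn any other segment into p), so the proto-segment is *p.
Continuing position by position gives *repek; check it forward:
Doreve: *repek > refek > refeh  (by unconditioned shift, unconditioned shift)
Savikar: *repek > lepek > lipik  (by unconditioned shift, vowel merger)
*repek is the unique common source.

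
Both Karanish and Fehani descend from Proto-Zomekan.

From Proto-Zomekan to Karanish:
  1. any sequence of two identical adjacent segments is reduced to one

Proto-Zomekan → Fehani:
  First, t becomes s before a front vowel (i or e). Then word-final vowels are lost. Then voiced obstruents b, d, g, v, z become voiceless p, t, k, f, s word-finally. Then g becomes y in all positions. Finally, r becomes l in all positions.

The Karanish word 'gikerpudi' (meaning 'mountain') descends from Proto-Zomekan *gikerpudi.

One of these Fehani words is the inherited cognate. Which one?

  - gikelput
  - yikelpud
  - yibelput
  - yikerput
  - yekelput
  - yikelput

yikelput

Fehani: *gikerpudi > gikerpud > gikerput > yikerput > yikelput  (by apocope, final devoicing, unconditioned shift, unconditioned shift)
The other candidates each miss or misapply at least one Fehani change.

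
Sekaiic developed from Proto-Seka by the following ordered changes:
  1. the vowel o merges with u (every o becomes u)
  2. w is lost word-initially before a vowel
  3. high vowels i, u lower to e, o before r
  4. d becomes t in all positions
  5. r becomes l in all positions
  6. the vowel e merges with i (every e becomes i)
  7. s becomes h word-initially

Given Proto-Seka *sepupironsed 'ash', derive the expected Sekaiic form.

Sekaiic: *sepupironsed
  sepupironsed → sepupirunsed   [vowel merger]
  sepupirunsed (rule 2 does not apply)
  sepupirunsed → sepuperunsed   [pre-rhotic lowering]
  sepuperunsed → sepuperunset   [unconditioned shift]
  sepuperunset → sepupelunset   [unconditioned shift]
  sepupelunset → sipupilunsit   [vowel merger]
  sipupilunsit → hipupilunsit   [debuccalisation]
  giving Sekaiic hipupilunsit.

hipupilunsit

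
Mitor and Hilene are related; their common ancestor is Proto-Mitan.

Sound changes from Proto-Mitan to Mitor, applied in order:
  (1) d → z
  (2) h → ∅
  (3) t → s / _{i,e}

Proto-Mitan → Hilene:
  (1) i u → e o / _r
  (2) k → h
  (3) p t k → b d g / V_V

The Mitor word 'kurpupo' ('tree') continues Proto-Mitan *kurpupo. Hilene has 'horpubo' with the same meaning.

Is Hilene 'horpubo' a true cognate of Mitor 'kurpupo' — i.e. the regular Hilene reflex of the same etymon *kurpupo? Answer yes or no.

yes

Derive the expected Hilene reflex of *kurpupo:
Hilene: start from *kurpupo.
  rule 1 (pre-rhotic lowering): kurpupo → korpupo
  rule 2 (unconditioned shift): korpupo → horpupo
  rule 3 (intervocalic voicing): horpupo → horpubo
  ⇒ Hilene horpubo
Hilene 'horpubo' matches the regular reflex exactly, so the pair is cognate.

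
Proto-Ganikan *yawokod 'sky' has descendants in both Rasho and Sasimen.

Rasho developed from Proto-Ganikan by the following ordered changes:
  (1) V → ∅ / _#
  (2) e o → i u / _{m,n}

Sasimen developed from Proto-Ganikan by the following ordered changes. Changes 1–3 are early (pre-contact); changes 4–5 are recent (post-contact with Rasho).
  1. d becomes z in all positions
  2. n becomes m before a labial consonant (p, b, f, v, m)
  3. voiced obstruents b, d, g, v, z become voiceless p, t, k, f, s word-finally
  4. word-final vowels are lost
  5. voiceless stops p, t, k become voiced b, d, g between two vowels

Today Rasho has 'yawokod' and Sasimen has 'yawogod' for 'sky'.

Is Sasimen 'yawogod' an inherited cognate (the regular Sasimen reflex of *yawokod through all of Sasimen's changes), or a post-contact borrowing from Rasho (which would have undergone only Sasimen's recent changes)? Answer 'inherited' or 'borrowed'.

If inherited, *yawokod would pass through all of Sasimen's changes:
Sasimen: start from *yawokod.
  rule 1 (unconditioned shift): yawokod → yawokoz
  rule 2: no change — yawokoz
  rule 3 (final devoicing): yawokoz → yawokos
  rule 4: no change — yawokos
  rule 5 (intervocalic voicing): yawokos → yawogos
  ⇒ Sasimen yawogos
If borrowed from Rasho 'yawokod' after the early changes, it would undergo only the recent ones:
  rule 4 (apocope): no change (yawokod)
  rule 5 (intervocalic voicing): yawokod → yawogod
  ⇒ as a loan: yawogod
Sasimen 'yawogod' matches the loan outcome 'yawogod', not the inherited 'yawogos' — it skipped the early Sasimen changes, so it was borrowed from Rasho.

borrowed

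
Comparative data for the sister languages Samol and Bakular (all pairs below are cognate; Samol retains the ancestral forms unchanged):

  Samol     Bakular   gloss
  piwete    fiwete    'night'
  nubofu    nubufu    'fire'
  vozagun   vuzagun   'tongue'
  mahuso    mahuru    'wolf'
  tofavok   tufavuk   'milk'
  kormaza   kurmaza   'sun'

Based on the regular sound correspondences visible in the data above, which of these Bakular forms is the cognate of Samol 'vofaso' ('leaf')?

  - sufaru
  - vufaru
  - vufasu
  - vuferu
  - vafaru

nubofu ~ nubufu, tofavok ~ tufavuk — Samol o corresponds to Bakular u after a consonant, before a labial obstruent.
mahuso ~ mahuru — Samol s corresponds to Bakular r between vowels (before a back vowel).
mahuso ~ mahuru — Samol o corresponds to Bakular u word-finally.
Applying these to Samol 'vofaso':
  vofaso → vufaso   (o→u after a consonant, before a labial obstruent)
  vufaso → vufaro   (s→r between vowels (before a back vowel))
  vufaro → vufaru   (o→u word-finally)
So the Bakular cognate is 'vufaru'.

vufaru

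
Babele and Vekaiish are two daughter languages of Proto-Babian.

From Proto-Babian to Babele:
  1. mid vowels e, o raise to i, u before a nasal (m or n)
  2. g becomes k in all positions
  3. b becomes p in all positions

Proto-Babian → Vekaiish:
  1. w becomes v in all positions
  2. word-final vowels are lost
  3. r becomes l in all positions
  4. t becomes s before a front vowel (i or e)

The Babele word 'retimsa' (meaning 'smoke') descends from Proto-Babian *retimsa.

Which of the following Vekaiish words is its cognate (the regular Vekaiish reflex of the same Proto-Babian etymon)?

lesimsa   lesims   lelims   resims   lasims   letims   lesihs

Vekaiish: start from *retimsa.
  rule 1: no change — retimsa
  rule 2 (apocope): retimsa → retims
  rule 3 (unconditioned shift): retims → letims
  rule 4 (palatalisation): letims → lesims
  ⇒ Vekaiish lesims
Only 'lesims' matches the regular Vekaiish development of *retimsa.

lesims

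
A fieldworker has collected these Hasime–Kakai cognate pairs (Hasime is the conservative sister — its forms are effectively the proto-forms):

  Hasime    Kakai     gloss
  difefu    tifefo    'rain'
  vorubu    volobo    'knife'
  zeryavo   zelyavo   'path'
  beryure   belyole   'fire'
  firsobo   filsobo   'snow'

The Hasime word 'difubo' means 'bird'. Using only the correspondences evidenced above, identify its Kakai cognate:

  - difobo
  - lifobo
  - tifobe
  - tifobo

tifobo

difefu ~ tifefo — Hasime d corresponds to Kakai t word-initially before a front vowel.
vorubu ~ volobo — Hasime u corresponds to Kakai o after a consonant, before a labial obstruent.
Applying these to Hasime 'difubo':
  difubo → tifubo   (d→t word-initially before a front vowel)
  tifubo → tifobo   (u→o after a consonant, before a labial obstruent)
So the Kakai cognate is 'tifobo'.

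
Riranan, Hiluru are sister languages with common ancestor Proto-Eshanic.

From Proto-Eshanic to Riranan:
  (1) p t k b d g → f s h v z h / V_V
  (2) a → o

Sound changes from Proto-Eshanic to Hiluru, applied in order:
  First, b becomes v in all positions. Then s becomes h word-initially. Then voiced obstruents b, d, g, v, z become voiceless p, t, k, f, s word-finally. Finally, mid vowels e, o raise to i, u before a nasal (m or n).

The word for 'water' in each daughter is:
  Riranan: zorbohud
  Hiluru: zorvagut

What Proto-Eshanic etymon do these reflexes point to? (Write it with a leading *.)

Position 8: Riranan has d, Hiluru has t. Riranan preserves d here (none of its changes turn any other segment into d), so the proto-segment is *d.
Position 4: Riranan has b, Hiluru has v. Riranan preserves b here (none of its changes turn any other segment into b), so the proto-segment is *b.
Position 6: Riranan has h, Hiluru has g. Hiluru preserves g here (none of its changes turn any other segment into g), so the proto-segment is *g.
Verify the candidate proto-form against each daughter:
Riranan: *zorbagud > zorbahud > zorbohud  (by intervocalic lenition, vowel merger)
Hiluru: *zorbagud > zorvagud > zorvagut  (by unconditioned shift, final devoicing)
*zorbagud is the unique common source.

*zorbagud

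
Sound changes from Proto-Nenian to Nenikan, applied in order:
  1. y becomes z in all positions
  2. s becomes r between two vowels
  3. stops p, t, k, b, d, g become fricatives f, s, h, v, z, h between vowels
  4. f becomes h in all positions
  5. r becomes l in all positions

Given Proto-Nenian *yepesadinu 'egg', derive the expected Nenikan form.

zehelazinu

Nenikan: *yepesadinu > zepesadinu > zeperadinu > zeferazinu > zeherazinu > zehelazinu  (by unconditioned shift, rhotacism, intervocalic lenition, unconditioned shift, unconditioned shift)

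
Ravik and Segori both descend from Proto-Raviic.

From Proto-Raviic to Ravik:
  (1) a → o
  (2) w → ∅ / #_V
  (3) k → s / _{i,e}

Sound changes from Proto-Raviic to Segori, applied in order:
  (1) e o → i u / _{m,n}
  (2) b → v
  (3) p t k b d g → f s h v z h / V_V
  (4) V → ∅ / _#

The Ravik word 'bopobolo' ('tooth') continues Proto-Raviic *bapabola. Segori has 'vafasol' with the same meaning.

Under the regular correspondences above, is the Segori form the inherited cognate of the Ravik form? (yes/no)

Derive the expected Segori reflex of *bapabola:
Segori: *bapabola
  bapabola (rule 1 does not apply)
  bapabola → vapavola   [unconditioned shift]
  vapavola → vafavola   [intervocalic lenition]
  vafavola → vafavol   [apocope]
  giving Segori vafavol.
The regular Segori reflex would be 'vafavol', but the attested form is 'vafasol'. The correspondence is irregular, so they are not cognates (the Segori form has a different source).

no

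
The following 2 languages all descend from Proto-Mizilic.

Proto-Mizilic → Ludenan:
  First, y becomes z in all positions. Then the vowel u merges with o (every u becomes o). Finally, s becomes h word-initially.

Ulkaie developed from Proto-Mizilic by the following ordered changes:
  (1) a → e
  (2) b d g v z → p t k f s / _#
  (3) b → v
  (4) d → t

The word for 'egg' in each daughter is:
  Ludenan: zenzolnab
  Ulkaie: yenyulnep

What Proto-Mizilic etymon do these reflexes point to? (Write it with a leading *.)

Position 4: Ludenan has z, Ulkaie has y. Ulkaie preserves y here (none of its changes turn any other segment into y), so the proto-segment is *y.
Position 1: Ludenan has z, Ulkaie has y. Ulkaie preserves y here (none of its changes turn any other segment into y), so the proto-segment is *y.
Position 9: Ludenan has b, Ulkaie has p. Ludenan preserves b here (none of its changes turn any other segment into b), so the proto-segment is *b.
Verify the candidate proto-form against each daughter:
Ludenan: start from *yenyulnab.
  rule 1 (unconditioned shift): yenyulnab → zenzulnab
  rule 2 (vowel merger): zenzulnab → zenzolnab
  rule 3: no change — zenzolnab
  ⇒ Ludenan zenzolnab
Ulkaie: start from *yenyulnab.
  rule 1 (vowel merger): yenyulnab → yenyulneb
  rule 2 (final devoicing): yenyulneb → yenyulnep
  rule 3: no change — yenyulnep
  rule 4: no change — yenyulnep
  ⇒ Ulkaie yenyulnep
No other proto-form is consistent with every reflex, so the reconstruction is *yenyulnab.

*yenyulnab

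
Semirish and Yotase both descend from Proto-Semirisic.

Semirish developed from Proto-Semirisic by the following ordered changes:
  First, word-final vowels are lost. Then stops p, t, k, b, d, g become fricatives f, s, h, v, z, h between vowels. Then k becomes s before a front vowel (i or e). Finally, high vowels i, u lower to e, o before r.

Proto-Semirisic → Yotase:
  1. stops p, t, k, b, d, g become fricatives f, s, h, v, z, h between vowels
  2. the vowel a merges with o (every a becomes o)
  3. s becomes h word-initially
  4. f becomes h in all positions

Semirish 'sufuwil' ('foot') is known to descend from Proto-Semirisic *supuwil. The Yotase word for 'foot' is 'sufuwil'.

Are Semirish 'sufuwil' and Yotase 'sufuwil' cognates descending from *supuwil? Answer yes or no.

no

Derive the expected Yotase reflex of *supuwil:
Yotase: *supuwil
  supuwil → sufuwil   [intervocalic lenition]
  sufuwil (rule 2 does not apply)
  sufuwil → hufuwil   [debuccalisation]
  hufuwil → huhuwil   [unconditioned shift]
  giving Yotase huhuwil.
The regular Yotase reflex would be 'huhuwil', but the attested form is 'sufuwil'. The correspondence is irregular, so they are not cognates (the Yotase form has a different source).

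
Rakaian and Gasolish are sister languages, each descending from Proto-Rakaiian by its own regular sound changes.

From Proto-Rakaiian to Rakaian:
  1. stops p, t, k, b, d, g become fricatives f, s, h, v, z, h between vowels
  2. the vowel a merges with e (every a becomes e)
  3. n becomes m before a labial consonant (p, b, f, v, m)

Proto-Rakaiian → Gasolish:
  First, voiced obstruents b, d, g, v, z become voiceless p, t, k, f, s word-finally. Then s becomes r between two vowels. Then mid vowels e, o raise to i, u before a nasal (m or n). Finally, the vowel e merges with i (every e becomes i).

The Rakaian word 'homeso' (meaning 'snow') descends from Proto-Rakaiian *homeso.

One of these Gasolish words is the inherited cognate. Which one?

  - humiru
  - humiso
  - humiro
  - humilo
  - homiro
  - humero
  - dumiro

humiro

Gasolish: start from *homeso.
  rule 1: no change — homeso
  rule 2 (rhotacism): homeso → homero
  rule 3 (pre-nasal raising): homero → humero
  rule 4 (vowel merger): humero → humiro
  ⇒ Gasolish humiro
Only 'humiro' matches the regular Gasolish development of *homeso.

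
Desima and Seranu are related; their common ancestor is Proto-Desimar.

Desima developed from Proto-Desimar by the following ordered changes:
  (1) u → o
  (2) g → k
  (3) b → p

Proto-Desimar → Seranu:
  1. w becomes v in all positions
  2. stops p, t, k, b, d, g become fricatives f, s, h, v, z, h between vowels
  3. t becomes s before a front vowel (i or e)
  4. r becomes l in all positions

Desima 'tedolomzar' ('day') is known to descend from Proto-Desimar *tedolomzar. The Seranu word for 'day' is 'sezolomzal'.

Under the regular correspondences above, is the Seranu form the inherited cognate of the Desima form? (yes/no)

Derive the expected Seranu reflex of *tedolomzar:
Seranu: *tedolomzar
  tedolomzar (rule 1 does not apply)
  tedolomzar → tezolomzar   [intervocalic lenition]
  tezolomzar → sezolomzar   [palatalisation]
  sezolomzar → sezolomzal   [unconditioned shift]
  giving Seranu sezolomzal.
Seranu 'sezolomzal' matches the regular reflex exactly, so the pair is cognate.

yes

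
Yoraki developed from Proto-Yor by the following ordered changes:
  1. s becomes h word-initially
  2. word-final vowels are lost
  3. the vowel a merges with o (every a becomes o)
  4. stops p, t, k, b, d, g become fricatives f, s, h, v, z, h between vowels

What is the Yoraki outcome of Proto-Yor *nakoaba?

nohoob

Yoraki: *nakoaba
  nakoaba (rule 1 does not apply)
  nakoaba → nakoab   [apocope]
  nakoab → nokoob   [vowel merger]
  nokoob → nohoob   [intervocalic lenition]
  giving Yoraki nohoob.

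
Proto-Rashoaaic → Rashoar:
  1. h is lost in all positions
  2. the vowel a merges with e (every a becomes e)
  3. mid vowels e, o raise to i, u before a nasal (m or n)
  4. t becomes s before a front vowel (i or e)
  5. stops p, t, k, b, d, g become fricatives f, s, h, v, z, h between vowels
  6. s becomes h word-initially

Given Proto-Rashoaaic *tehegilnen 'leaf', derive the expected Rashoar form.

Rashoar: start from *tehegilnen.
  rule 1 (h-loss): tehegilnen → teegilnen
  rule 2: no change — teegilnen
  rule 3 (pre-nasal raising): teegilnen → teegilnin
  rule 4 (palatalisation): teegilnin → seegilnin
  rule 5 (intervocalic lenition): seegilnin → seehilnin
  rule 6 (debuccalisation): seehilnin → heehilnin
  ⇒ Rashoar heehilnin

heehilnin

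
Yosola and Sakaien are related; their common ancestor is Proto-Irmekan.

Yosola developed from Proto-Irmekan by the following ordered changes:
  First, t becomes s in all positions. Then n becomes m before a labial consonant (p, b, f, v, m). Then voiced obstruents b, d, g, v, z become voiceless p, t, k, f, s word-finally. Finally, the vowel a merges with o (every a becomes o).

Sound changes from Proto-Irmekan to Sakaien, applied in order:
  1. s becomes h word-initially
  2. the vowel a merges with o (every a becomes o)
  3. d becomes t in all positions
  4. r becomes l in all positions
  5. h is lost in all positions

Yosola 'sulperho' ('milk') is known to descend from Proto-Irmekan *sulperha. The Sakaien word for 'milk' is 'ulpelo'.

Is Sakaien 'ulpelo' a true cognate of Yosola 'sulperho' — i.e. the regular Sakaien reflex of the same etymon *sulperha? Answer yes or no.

yes

Derive the expected Sakaien reflex of *sulperha:
Sakaien: start from *sulperha.
  rule 1 (debuccalisation): sulperha → hulperha
  rule 2 (vowel merger): hulperha → hulperho
  rule 3: no change — hulperho
  rule 4 (unconditioned shift): hulperho → hulpelho
  rule 5 (h-loss): hulpelho → ulpelo
  ⇒ Sakaien ulpelo
Sakaien 'ulpelo' matches the regular reflex exactly, so the pair is cognate.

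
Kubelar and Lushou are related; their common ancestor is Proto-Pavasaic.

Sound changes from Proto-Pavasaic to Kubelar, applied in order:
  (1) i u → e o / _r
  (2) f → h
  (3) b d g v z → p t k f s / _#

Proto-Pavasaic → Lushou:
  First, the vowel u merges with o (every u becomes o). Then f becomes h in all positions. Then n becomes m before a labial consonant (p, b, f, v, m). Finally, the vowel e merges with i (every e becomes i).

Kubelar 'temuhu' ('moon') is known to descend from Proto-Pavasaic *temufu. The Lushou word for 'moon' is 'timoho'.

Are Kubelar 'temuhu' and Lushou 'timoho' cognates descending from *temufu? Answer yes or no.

yes

Derive the expected Lushou reflex of *temufu:
Lushou: *temufu
  temufu → temofo   [vowel merger]
  temofo → temoho   [unconditioned shift]
  temoho (rule 3 does not apply)
  temoho → timoho   [vowel merger]
  giving Lushou timoho.
Lushou 'timoho' matches the regular reflex exactly, so the pair is cognate.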